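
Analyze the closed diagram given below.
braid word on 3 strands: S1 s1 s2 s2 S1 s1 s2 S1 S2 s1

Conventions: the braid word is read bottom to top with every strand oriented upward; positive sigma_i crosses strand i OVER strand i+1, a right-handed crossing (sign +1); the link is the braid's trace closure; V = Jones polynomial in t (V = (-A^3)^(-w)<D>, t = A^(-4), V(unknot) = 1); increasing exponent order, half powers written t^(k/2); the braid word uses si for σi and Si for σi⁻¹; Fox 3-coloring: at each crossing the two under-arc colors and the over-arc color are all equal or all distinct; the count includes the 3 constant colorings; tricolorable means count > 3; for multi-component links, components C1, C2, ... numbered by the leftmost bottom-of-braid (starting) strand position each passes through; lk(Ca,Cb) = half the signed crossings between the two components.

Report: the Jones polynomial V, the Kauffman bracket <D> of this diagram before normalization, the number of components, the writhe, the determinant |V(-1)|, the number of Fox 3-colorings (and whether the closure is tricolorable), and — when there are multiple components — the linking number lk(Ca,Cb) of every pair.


V = t + t^3 - t^4
<D> = -A^-10 + A^-6 + A^2 (w = +2)
1 component over 10 crossings, w = +2
9 Fox colorings among 3^10, |V(-1)| = 3: tricolorable
why: w = +2 shifts under R1 moves; the (-A^3)^(-2) factor cancels that in V


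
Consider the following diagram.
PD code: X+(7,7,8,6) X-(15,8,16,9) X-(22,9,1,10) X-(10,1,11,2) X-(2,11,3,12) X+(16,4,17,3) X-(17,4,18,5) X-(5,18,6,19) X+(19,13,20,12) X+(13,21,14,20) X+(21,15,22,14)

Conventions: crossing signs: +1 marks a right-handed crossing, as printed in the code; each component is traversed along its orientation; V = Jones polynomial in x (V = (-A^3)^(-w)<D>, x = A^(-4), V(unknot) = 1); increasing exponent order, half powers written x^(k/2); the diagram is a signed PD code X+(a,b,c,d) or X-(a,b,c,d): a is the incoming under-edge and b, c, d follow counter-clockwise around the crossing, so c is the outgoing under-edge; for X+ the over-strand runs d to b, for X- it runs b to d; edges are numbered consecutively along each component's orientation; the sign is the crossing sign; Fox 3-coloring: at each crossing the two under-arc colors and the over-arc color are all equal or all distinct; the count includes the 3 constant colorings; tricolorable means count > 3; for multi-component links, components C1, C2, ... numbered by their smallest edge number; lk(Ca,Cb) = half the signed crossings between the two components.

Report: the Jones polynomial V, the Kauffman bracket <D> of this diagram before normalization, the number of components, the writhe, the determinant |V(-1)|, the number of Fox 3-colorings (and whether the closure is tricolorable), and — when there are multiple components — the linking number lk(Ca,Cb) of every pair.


Jones polynomial: V(x) = -x^-5 + x^-4 - x^-3 + 2x^-2 - x^-1 + 2 - x
<D> = A^-7 - 2A^-3 + A - 2A^5 + A^9 - A^13 + A^17; writhe -1
components 1, writhe -1 (11 crossings)
3-colorings: 9 of 3^11, det 9 — tricolorable
note: V spans 6 powers of x: at least 6 crossings in any diagram


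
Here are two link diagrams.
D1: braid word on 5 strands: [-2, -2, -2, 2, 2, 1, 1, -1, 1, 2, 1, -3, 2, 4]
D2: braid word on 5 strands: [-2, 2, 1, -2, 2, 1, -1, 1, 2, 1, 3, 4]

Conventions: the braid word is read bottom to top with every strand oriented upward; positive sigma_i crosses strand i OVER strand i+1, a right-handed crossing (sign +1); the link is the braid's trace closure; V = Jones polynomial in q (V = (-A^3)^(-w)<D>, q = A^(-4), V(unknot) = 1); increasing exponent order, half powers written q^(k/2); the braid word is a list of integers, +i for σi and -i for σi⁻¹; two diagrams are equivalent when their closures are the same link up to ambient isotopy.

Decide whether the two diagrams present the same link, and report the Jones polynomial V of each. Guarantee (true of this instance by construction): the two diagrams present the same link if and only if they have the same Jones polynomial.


equivalent: yes
V(D1) = q + q^3 - q^4  (w +4, c 14, <D> = -A^-4 + 1 + A^8)
V(D2) = q + q^3 - q^4  [12 crossings, <D> = -A^2 + A^6 + A^14, w = +6]
key observation: Markov moves rewrite D1 (14 crossings) into D2 (12)


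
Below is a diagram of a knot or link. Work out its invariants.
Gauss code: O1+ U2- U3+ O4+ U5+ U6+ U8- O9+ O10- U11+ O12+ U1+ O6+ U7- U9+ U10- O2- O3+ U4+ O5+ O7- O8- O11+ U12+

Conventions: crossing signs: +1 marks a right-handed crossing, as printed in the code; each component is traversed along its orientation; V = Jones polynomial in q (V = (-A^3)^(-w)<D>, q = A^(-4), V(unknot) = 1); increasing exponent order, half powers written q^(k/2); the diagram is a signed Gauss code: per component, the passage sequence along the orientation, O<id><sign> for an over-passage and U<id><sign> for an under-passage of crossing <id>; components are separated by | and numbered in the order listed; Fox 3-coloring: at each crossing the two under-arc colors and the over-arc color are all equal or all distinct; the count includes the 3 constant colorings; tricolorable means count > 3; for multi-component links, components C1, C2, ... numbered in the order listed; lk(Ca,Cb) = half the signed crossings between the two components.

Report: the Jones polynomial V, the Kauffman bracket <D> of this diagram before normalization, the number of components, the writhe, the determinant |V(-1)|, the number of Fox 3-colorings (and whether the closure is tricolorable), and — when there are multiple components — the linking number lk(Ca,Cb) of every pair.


V = q - q^2 + 2q^3 - q^4 + q^5 - q^6
<D> = -A^-12 + A^-8 - A^-4 + 2 - A^4 + A^8 (w = +4)
1 component over 12 crossings, w = +4
3 Fox colorings among 3^12, |V(-1)| = 7: not tricolorable
why: |V(-1)| = 7: so not tricolorable, since 3 does not divide 7


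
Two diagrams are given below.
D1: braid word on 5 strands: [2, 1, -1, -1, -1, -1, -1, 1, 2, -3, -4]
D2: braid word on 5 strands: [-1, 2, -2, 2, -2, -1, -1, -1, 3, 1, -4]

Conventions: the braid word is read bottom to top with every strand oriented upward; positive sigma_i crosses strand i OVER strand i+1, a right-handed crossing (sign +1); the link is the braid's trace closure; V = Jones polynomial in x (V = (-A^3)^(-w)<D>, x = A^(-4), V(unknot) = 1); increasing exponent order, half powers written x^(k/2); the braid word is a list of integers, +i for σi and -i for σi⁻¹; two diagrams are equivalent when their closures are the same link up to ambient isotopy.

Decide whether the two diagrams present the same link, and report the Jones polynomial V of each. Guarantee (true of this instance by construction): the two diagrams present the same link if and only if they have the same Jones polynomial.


equivalent: no
V(D1) = x^(-7/2) - x^(-5/2) + x^(-3/2) - 2x^(-1/2) - x^(3/2)  (w -3, c 11, <D> = A^-15 + 2A^-7 - A^-3 + A - A^5)
V(D2) = x^(-9/2) - x^(-5/2) - x^(-3/2) - x^(-1/2)  [11 crossings, <D> = A^-7 + A^-3 + A - A^9, w = -3]
key observation: V(x) takes 2 values over 2 diagrams, fixing the grouping


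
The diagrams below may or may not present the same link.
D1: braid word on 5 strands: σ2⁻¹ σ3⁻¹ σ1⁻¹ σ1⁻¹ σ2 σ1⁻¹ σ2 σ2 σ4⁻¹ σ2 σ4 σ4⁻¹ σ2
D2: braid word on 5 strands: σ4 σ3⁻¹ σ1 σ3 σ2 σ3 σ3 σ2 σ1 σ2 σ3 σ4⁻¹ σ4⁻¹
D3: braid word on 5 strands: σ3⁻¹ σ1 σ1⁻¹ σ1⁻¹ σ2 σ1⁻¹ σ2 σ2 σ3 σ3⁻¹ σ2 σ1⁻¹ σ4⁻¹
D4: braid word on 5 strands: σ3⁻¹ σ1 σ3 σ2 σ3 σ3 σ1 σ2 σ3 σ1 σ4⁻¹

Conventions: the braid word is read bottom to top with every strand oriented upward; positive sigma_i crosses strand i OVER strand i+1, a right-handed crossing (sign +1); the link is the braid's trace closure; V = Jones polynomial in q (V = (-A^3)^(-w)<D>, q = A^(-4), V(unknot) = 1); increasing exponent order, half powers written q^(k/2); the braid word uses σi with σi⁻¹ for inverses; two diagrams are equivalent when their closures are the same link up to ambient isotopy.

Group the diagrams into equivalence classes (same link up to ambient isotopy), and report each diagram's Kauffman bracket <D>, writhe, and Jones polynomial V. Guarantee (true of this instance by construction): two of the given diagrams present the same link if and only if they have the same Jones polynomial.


grouping into links: {D1, D3} | {D2, D4}
V(D1) = q^(-5/2) - 2q^(-3/2) + 2q^(-1/2) - 4q^(1/2) + 3q^(3/2) - 3q^(5/2) + 2q^(7/2) - q^(9/2)  (w -1, c 13, <D> = A^-21 - 2A^-17 + 3A^-13 - 3A^-9 + 4A^-5 - 2A^-1 + 2A^3 - A^7)
V(D2) = -q^(5/2) - q^(9/2) + q^(11/2) - q^(13/2) + q^(15/2) - q^(17/2)  (w +7, c 13, <D> = A^-13 - A^-9 + A^-5 - A^-1 + A^3 + A^11)
V(D3) = q^(-5/2) - 2q^(-3/2) + 2q^(-1/2) - 4q^(1/2) + 3q^(3/2) - 3q^(5/2) + 2q^(7/2) - q^(9/2)  [13 crossings, <D> = A^-21 - 2A^-17 + 3A^-13 - 3A^-9 + 4A^-5 - 2A^-1 + 2A^3 - A^7, w = -1]
D4 (bracket A^-13 - A^-9 + A^-5 - A^-1 + A^3 + A^11; 11 crossings at w = +7): V = -q^(5/2) - q^(9/2) + q^(11/2) - q^(13/2) + q^(15/2) - q^(17/2)
key observation: comparing 4 Jones polynomials yields 2 groups


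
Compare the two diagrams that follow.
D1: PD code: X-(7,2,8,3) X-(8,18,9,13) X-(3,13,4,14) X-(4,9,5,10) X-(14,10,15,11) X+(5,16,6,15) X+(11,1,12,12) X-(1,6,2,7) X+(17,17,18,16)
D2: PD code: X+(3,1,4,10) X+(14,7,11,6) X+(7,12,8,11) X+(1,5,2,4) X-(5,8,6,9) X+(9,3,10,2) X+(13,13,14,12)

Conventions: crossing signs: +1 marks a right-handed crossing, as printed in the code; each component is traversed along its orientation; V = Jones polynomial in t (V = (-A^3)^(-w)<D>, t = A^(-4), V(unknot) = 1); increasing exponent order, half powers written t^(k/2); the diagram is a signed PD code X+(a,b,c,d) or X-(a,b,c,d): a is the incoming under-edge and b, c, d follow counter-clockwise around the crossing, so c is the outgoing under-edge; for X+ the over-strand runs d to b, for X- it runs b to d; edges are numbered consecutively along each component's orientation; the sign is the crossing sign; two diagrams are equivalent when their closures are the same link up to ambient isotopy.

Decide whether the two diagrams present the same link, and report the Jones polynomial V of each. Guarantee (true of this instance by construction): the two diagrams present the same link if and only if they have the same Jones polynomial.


equivalent: no
V(D1) = t^(-13/2) - t^(-11/2) + t^(-9/2) - 2t^(-7/2) - t^(-3/2)  (w -3, c 9, <D> = A^-3 + 2A^5 - A^9 + A^13 - A^17)
V(D2) = -t^(3/2) - 2t^(7/2) + t^(9/2) - t^(11/2) + t^(13/2)  [7 crossings, <D> = -A^-11 + A^-7 - A^-3 + 2A + A^9, w = +5]
key observation: 2 values of V(t) split the 2 diagrams


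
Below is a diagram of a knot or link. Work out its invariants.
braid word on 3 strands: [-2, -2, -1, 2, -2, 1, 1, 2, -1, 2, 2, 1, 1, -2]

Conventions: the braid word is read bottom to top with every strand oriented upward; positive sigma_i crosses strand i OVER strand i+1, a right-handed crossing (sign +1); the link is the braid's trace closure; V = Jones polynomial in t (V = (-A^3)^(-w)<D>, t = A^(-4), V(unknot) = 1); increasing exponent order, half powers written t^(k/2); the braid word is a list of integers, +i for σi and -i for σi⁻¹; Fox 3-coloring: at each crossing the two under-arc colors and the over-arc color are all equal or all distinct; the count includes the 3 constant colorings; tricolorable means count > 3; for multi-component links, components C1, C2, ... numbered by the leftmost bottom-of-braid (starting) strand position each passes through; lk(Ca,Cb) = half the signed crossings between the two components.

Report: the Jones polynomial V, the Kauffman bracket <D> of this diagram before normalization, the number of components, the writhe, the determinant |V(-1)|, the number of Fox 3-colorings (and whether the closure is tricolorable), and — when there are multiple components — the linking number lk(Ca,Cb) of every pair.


Jones polynomial: V(t) = t^-2 - 2t^-1 + 3 - 3t + 4t^2 - 3t^3 + 2t^4 - 2t^5 + t^6
<D> = A^-18 - 2A^-14 + 2A^-10 - 3A^-6 + 4A^-2 - 3A^2 + 3A^6 - 2A^10 + A^14; writhe +2
components 1, writhe +2 (14 crossings)
3-colorings: 9 of 3^14, det 21 — tricolorable
note: det 21 = |V(-1)|; divisible by 3, so tricolorable


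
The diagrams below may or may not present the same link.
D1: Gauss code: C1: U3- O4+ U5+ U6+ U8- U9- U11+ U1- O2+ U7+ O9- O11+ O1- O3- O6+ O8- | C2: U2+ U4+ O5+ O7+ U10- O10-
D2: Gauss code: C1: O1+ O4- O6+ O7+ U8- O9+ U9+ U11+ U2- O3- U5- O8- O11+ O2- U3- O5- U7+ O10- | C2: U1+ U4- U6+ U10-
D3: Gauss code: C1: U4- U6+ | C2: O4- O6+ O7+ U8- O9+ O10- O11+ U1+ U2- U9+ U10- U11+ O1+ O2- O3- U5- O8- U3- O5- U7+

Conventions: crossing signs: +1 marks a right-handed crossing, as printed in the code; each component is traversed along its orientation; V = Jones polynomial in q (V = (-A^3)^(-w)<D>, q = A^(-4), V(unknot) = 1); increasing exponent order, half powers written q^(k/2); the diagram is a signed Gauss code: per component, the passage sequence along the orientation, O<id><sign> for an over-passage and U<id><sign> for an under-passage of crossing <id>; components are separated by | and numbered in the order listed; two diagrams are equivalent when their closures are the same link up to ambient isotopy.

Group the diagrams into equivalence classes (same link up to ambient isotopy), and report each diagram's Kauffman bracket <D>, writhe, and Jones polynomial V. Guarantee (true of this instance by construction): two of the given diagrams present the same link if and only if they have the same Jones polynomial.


grouping into links: {D1} | {D2, D3}
V(D1) = -q^(1/2) + q^(3/2) - q^(5/2) - q^(9/2)  (w +1, c 11, <D> = A^-15 + A^-7 - A^-3 + A)
V(D2) = q^(-9/2) - q^(-5/2) - q^(-3/2) - q^(-1/2)  [11 crossings, <D> = A^-1 + A^3 + A^7 - A^15, w = -1]
V(D3) = q^(-9/2) - q^(-5/2) - q^(-3/2) - q^(-1/2)  [11 crossings, <D> = A^-1 + A^3 + A^7 - A^15, w = -1]
why: 2 classes among 3 diagrams; unequal V(q) rules out equality


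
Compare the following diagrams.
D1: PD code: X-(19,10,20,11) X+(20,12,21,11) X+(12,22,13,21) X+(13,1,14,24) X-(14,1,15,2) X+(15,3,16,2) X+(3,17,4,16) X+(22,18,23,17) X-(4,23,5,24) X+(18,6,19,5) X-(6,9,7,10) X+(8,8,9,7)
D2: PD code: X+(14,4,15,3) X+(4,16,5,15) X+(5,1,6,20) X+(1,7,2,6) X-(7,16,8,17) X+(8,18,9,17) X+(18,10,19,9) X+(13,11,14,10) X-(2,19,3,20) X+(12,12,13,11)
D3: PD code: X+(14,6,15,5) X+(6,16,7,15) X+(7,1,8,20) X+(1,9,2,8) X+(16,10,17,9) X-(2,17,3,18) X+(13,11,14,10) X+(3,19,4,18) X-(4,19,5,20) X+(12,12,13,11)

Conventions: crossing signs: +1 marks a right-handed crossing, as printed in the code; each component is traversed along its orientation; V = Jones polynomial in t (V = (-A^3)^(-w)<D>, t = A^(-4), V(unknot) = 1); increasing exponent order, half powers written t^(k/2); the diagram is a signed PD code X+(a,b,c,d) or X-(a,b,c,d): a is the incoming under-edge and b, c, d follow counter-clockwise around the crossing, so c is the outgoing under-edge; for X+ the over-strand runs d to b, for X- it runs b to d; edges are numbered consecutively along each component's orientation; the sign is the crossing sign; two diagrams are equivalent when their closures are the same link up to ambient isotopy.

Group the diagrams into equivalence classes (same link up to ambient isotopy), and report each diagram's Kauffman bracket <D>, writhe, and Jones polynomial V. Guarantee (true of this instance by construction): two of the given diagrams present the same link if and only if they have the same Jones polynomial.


equivalence classes: {D1, D2, D3}
D1 (bracket -A^-12 + A^-8 - A^-4 + 2 - A^4 + A^8; 12 crossings at w = +4): V = t - t^2 + 2t^3 - t^4 + t^5 - t^6
V(D2) = t - t^2 + 2t^3 - t^4 + t^5 - t^6  (w +6, c 10, <D> = -A^-6 + A^-2 - A^2 + 2A^6 - A^10 + A^14)
V(D3) = t - t^2 + 2t^3 - t^4 + t^5 - t^6  [10 crossings, <D> = -A^-6 + A^-2 - A^2 + 2A^6 - A^10 + A^14, w = +6]
key observation: all 3 diagrams share one V(t), hence one class


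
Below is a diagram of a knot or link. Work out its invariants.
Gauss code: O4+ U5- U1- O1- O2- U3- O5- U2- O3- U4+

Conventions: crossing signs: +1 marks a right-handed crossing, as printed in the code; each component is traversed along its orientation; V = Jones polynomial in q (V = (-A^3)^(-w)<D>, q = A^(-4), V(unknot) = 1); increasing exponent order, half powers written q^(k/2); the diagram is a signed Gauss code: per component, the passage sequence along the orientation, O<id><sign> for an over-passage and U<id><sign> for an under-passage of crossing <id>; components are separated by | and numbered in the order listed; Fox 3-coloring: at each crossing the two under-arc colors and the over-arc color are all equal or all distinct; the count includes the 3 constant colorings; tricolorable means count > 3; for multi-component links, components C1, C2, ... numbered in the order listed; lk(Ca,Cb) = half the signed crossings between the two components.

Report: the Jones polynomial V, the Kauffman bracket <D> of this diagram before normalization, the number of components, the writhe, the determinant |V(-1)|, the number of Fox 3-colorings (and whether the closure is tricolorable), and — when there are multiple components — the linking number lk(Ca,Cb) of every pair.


V = -q^-4 + q^-3 + q^-1
<D> = -A^-5 - A^3 + A^7 (w = -3)
1 component over 5 crossings, w = -3
9 Fox colorings among 3^5, |V(-1)| = 3: tricolorable
why: w = -3 shifts under R1 moves; the (-A^3)^(3) factor cancels that in V


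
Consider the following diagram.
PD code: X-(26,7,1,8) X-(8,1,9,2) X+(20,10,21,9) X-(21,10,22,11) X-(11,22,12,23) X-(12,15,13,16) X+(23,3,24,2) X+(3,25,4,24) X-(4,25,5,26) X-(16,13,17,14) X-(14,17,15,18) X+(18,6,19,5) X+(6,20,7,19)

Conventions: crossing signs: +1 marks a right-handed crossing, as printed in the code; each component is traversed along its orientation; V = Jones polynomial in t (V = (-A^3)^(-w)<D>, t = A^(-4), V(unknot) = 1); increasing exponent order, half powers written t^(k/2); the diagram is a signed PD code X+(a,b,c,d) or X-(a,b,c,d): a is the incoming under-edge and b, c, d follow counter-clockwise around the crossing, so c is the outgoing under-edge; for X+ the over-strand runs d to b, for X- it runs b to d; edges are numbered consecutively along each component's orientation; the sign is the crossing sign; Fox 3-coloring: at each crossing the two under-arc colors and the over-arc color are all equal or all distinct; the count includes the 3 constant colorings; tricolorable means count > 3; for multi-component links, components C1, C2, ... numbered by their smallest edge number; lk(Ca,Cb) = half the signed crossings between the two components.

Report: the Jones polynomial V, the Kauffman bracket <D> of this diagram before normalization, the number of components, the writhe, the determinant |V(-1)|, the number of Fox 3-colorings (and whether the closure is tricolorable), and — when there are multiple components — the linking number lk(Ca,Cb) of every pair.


Jones polynomial: V(t) = -t^-6 + 2t^-5 - 2t^-4 + 3t^-3 - 3t^-2 + 2t^-1 - 1 + t
<D> = -A^-13 + A^-9 - 2A^-5 + 3A^-1 - 3A^3 + 2A^7 - 2A^11 + A^15; writhe -3
components 1, writhe -3 (13 crossings)
3-colorings: 9 of 3^13, det 15 — tricolorable
note: the span of V is 7, forcing >= 7 crossings in any diagram


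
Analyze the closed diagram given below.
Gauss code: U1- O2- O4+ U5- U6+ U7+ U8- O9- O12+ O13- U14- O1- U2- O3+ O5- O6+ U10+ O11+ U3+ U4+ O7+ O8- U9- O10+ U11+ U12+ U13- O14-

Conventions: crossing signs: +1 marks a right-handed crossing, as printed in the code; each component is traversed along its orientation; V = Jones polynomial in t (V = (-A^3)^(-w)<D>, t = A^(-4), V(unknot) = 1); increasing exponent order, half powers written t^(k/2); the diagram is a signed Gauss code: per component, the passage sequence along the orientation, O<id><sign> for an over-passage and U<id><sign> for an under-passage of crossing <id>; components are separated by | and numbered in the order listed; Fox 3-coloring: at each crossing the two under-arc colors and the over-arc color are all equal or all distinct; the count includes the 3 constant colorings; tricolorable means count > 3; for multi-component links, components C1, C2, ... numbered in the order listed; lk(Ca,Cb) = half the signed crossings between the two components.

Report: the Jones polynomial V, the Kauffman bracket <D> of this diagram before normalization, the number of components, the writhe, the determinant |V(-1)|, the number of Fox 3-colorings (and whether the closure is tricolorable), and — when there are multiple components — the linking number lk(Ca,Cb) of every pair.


V = -t^-3 + t^-2 - t^-1 + 3 - t + t^2 - t^3
<D> = -A^-12 + A^-8 - A^-4 + 3 - A^4 + A^8 - A^12 (w = 0)
1 component over 14 crossings, w = 0
27 Fox colorings among 3^14, |V(-1)| = 9: tricolorable
why: palindromic: swapping t for 1/t fixes V


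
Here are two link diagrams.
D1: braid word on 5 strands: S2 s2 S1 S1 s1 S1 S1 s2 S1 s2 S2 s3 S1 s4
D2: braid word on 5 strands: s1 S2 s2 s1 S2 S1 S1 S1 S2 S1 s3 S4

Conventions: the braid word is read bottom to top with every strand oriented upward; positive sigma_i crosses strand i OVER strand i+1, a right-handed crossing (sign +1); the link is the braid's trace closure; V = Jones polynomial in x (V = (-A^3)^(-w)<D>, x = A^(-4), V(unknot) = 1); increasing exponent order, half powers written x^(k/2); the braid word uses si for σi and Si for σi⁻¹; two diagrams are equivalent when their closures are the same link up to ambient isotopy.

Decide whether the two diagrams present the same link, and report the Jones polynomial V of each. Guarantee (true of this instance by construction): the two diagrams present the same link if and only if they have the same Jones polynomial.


equivalent: no
D1 (bracket A^2 + A^10 - A^14 + A^18 - A^22; 14 crossings at w = -2): V = -x^-7 + x^-6 - x^-5 + x^-4 + x^-2
V(D2) = -x^-6 + x^-5 - x^-4 + 2x^-3 - x^-2 + x^-1  (w -4, c 12, <D> = A^-8 - A^-4 + 2 - A^4 + A^8 - A^12)
key observation: V(x) takes 2 values over 2 diagrams, fixing the grouping


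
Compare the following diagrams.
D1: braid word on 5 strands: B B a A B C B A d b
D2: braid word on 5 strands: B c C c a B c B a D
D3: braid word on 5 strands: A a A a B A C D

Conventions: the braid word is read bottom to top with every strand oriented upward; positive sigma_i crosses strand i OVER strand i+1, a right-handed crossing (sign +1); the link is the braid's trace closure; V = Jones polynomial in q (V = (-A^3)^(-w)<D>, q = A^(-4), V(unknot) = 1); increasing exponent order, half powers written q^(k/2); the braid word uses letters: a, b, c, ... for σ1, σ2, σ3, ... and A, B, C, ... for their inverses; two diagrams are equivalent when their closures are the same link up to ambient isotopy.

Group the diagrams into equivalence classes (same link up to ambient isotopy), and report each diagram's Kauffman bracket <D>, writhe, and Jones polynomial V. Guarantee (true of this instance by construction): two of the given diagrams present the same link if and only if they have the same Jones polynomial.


classes: {D1} | {D2} | {D3}
V(D1) = -q^-4 + q^-3 + q^-1  [10 crossings, <D> = A^-8 + 1 - A^4, w = -4]
D2 (bracket A^-16 - 2A^-12 + 3A^-8 - 4A^-4 + 4 - 3A^4 + 3A^8 - A^12; 10 crossings at w = 0): V = -q^-3 + 3q^-2 - 3q^-1 + 4 - 4q + 3q^2 - 2q^3 + q^4
D3 (bracket A^-12; 8 crossings at w = -4): V = 1
note: 3 classes among 3 diagrams; unequal V(q) rules out equality


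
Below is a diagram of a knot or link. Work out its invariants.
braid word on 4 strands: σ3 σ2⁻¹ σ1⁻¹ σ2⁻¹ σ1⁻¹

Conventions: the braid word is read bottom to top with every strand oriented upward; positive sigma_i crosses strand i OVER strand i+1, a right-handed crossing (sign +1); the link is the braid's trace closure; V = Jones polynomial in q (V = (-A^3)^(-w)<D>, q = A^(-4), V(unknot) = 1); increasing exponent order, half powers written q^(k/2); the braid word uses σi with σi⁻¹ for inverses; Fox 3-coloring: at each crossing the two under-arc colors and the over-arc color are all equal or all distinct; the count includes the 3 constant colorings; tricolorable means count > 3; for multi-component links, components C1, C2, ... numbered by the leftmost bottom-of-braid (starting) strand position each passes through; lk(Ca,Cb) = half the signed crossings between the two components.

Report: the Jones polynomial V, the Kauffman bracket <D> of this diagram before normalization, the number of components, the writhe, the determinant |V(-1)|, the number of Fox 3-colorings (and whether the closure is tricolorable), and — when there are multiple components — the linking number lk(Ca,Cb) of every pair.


V = -q^-4 + q^-3 + q^-1
<D> = -A^-5 - A^3 + A^7 (w = -3)
1 component over 5 crossings, w = -3
9 Fox colorings among 3^5, |V(-1)| = 3: tricolorable
why: w = -3 shifts under R1 moves; the (-A^3)^(3) factor cancels that in V


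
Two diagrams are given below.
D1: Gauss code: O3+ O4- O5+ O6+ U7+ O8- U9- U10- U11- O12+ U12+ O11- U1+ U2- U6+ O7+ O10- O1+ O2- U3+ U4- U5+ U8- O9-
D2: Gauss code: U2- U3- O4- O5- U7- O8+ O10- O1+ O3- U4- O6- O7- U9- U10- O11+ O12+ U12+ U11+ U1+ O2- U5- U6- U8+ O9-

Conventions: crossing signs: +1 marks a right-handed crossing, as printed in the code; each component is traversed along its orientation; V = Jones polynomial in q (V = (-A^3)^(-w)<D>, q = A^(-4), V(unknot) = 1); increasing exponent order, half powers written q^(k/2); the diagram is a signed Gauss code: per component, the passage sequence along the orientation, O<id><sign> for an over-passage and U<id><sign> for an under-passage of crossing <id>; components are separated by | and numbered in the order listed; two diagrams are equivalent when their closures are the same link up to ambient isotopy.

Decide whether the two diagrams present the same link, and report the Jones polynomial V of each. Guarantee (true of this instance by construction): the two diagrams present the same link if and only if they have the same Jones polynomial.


same link: no
V(D1) = q^-2 - q^-1 + 1 - q + q^2  [12 crossings, <D> = A^-8 - A^-4 + 1 - A^4 + A^8, w = 0]
V(D2) = q^-8 - 2q^-7 + q^-6 - 2q^-5 + 2q^-4 + q^-2  (w -4, c 12, <D> = A^-4 + 2A^4 - 2A^8 + A^12 - 2A^16 + A^20)
note: 2 classes among 2 diagrams; unequal V(q) rules out equality


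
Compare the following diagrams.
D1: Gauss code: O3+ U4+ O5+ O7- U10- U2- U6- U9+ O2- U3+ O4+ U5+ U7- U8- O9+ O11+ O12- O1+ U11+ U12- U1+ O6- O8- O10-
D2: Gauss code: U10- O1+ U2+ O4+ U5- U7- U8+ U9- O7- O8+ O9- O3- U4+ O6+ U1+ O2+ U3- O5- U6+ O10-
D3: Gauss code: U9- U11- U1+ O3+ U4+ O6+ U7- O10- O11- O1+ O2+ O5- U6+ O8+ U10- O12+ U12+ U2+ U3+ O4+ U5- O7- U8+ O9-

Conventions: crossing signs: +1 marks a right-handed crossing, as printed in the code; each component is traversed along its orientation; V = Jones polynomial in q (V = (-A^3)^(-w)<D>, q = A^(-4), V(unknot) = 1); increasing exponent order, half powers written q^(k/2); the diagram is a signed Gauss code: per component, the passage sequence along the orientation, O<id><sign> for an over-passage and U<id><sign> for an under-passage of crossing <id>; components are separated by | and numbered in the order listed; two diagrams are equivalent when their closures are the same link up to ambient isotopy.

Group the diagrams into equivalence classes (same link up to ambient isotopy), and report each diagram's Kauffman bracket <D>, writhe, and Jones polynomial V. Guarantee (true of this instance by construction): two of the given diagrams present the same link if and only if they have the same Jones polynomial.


classes: {D1} | {D2, D3}
V(D1) = 1  [12 crossings, <D> = 1, w = 0]
V(D2) = q^-1 - 1 + 2q - 2q^2 + 2q^3 - 2q^4 + q^5  [10 crossings, <D> = A^-20 - 2A^-16 + 2A^-12 - 2A^-8 + 2A^-4 - 1 + A^4, w = 0]
V(D3) = q^-1 - 1 + 2q - 2q^2 + 2q^3 - 2q^4 + q^5  (w +2, c 12, <D> = A^-14 - 2A^-10 + 2A^-6 - 2A^-2 + 2A^2 - A^6 + A^10)
insight: 2 classes among 3 diagrams; unequal V(q) rules out equality


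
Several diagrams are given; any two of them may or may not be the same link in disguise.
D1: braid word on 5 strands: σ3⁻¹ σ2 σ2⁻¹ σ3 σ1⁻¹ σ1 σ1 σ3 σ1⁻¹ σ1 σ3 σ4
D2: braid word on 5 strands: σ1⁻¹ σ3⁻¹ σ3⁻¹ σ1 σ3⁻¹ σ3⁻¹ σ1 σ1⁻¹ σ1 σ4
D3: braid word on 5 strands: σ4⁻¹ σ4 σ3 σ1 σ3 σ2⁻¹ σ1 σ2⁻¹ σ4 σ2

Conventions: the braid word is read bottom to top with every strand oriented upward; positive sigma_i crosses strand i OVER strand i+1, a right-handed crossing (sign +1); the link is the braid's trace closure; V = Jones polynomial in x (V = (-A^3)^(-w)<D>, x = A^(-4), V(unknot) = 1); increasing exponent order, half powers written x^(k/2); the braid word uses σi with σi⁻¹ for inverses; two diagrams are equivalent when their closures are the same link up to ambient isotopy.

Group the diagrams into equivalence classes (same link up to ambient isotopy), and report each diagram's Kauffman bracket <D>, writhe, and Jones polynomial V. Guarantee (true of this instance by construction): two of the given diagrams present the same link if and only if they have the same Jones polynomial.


equivalence classes: {D1} | {D2} | {D3}
D1 (bracket 1 + A^4 + A^8 + A^12; 12 crossings at w = +4): V = 1 + x + x^2 + x^3
V(D2) = x^-6 + x^-3 + x^-2 + x^-1  (w -2, c 10, <D> = A^-2 + A^2 + A^6 + A^18)
V(D3) = x + 2x^3 + x^5  (w +4, c 10, <D> = A^-8 + 2 + A^8)
observation: 3 classes among 3 diagrams; unequal V(x) rules out equality


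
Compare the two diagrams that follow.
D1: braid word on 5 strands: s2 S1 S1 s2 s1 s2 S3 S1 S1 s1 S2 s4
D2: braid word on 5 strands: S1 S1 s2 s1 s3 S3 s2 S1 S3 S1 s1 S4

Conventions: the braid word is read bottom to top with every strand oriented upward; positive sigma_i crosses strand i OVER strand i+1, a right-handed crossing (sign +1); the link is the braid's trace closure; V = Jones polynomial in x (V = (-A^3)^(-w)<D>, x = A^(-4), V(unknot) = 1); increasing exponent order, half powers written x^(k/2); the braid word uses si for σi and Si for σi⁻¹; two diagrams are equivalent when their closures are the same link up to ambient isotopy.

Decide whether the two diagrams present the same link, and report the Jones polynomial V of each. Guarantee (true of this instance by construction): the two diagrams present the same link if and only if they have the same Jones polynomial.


same link: yes
V(D1) = 1  [12 crossings, <D> = 1, w = 0]
V(D2) = 1  (w -2, c 12, <D> = A^-6)
note: Markov moves rewrite D1 (12 crossings) into D2 (12)


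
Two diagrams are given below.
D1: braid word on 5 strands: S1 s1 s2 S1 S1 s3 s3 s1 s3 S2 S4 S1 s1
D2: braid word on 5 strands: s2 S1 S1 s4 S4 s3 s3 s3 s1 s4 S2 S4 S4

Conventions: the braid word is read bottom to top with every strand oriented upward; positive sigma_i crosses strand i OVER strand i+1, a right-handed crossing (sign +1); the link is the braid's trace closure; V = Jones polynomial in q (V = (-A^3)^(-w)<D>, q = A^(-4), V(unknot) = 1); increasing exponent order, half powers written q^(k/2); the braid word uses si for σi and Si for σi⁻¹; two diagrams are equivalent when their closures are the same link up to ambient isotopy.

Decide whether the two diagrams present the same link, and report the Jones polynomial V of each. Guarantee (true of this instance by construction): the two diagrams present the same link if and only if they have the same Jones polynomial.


equivalent: yes
D1 (bracket -A^-15 + A^-7 + A^-3 + A; 13 crossings at w = +1): V = -q^(1/2) - q^(3/2) - q^(5/2) + q^(9/2)
V(D2) = -q^(1/2) - q^(3/2) - q^(5/2) + q^(9/2)  [13 crossings, <D> = -A^-15 + A^-7 + A^-3 + A, w = +1]
observation: one V(q) for all 2 diagrams — one class (guaranteed)


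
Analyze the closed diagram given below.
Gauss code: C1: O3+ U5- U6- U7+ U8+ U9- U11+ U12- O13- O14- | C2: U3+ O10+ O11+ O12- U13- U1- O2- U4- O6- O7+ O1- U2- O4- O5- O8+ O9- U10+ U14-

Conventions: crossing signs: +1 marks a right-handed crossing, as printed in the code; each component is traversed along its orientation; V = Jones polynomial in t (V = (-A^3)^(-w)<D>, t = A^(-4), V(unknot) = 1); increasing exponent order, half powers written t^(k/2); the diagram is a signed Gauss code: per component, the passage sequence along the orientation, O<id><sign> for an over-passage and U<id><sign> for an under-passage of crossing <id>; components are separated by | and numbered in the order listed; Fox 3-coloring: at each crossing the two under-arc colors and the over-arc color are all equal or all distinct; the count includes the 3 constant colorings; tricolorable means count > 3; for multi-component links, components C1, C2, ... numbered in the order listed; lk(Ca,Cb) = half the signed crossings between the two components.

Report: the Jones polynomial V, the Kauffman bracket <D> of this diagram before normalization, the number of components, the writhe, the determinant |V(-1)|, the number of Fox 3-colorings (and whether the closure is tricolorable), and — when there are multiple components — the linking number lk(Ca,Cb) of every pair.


V(t) = t^(-13/2) - t^(-11/2) + t^(-9/2) - 2t^(-7/2) - t^(-3/2)
bracket: -A^-6 - 2A^2 + A^6 - A^10 + A^14, w = -4
2 components, writhe -4, over 14 crossings
lk(C1,C2) = -1
det 6, colorings 9 of 3^14 — tricolorable
observation: the span of V is 5, within the link bound 14 + 2 - 1


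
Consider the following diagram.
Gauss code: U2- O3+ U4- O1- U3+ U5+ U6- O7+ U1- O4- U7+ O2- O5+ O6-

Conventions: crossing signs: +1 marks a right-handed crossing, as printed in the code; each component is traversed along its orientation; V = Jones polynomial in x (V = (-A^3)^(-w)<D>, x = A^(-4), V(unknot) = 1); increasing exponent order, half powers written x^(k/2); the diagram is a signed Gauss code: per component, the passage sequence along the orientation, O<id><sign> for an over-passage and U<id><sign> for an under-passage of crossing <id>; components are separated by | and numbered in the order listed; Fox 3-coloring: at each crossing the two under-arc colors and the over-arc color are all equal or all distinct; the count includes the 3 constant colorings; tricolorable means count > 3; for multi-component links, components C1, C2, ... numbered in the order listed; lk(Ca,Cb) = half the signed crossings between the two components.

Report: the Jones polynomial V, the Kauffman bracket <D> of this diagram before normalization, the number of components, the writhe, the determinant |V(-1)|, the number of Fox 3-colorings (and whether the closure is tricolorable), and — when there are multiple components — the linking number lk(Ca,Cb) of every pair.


V(x) = x^-2 - x^-1 + 1 - x + x^2
bracket: -A^-11 + A^-7 - A^-3 + A - A^5, w = -1
1 component, writhe -1, over 7 crossings
det 5, colorings 3 of 3^7 — not tricolorable
observation: V spans 4 powers of x: at least 4 crossings in any diagram


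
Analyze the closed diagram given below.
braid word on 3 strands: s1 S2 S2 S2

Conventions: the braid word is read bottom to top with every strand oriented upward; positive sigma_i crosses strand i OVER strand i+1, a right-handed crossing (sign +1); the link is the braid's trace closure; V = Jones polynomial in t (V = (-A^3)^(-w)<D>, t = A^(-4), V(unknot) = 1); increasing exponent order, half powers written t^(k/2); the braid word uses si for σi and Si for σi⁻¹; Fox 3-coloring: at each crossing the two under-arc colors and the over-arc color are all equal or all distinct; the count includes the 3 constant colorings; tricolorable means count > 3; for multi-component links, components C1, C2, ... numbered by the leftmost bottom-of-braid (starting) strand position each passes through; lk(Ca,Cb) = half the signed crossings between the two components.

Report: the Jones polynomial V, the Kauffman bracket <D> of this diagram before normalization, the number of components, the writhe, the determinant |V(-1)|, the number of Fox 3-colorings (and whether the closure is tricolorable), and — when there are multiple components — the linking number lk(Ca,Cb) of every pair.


V(t) = -t^-4 + t^-3 + t^-1
bracket: A^-2 + A^6 - A^10, w = -2
1 component, writhe -2, over 4 crossings
det 3, colorings 9 of 3^4 — tricolorable
observation: w = -2 (over 4 crossings) is diagram-only; (-A^3)^(2) removes it from V


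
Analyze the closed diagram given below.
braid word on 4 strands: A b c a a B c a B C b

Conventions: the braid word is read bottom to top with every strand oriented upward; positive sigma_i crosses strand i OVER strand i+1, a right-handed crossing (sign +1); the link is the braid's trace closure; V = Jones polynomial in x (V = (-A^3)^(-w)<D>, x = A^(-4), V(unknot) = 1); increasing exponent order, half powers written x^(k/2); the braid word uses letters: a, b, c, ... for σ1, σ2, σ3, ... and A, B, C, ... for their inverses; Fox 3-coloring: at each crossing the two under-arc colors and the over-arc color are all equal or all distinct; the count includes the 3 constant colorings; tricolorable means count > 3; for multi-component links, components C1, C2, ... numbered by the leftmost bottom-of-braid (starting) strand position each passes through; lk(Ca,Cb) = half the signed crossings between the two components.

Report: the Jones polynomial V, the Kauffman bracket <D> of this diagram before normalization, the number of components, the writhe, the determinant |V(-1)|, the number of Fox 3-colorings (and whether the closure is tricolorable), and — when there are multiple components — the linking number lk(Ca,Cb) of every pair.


Jones polynomial: V(x) = x^-1 - 2 + 4x - 5x^2 + 6x^3 - 5x^4 + 4x^5 - 3x^6 + x^7
<D> = -A^-19 + 3A^-15 - 4A^-11 + 5A^-7 - 6A^-3 + 5A - 4A^5 + 2A^9 - A^13; writhe +3
components 1, writhe +3 (11 crossings)
3-colorings: 3 of 3^11, det 31 — not tricolorable
note: V spans 8 powers of x: at least 8 crossings in any diagram


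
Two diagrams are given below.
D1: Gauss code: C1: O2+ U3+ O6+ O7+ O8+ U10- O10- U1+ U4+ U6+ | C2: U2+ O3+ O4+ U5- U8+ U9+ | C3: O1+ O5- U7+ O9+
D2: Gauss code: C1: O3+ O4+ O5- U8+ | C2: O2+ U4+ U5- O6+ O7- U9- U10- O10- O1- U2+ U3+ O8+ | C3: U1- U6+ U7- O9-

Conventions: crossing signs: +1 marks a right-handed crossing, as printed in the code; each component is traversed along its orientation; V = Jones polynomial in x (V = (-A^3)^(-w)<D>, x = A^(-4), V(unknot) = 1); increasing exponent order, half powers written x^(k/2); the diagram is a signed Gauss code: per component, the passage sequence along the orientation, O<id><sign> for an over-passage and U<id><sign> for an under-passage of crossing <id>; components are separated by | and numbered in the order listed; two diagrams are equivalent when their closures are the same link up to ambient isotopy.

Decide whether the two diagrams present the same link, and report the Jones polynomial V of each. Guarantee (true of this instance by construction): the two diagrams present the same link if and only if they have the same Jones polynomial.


equivalent: no
D1 (bracket A^-14 - A^-10 + 2A^-6 - A^-2 + 2A^2 + A^10; 10 crossings at w = +6): V = x^2 + 2x^4 - x^5 + 2x^6 - x^7 + x^8
V(D2) = x^-2 + 2 + x^2  (w 0, c 10, <D> = A^-8 + 2 + A^8)
key observation: V(x) takes 2 values over 2 diagrams, fixing the grouping


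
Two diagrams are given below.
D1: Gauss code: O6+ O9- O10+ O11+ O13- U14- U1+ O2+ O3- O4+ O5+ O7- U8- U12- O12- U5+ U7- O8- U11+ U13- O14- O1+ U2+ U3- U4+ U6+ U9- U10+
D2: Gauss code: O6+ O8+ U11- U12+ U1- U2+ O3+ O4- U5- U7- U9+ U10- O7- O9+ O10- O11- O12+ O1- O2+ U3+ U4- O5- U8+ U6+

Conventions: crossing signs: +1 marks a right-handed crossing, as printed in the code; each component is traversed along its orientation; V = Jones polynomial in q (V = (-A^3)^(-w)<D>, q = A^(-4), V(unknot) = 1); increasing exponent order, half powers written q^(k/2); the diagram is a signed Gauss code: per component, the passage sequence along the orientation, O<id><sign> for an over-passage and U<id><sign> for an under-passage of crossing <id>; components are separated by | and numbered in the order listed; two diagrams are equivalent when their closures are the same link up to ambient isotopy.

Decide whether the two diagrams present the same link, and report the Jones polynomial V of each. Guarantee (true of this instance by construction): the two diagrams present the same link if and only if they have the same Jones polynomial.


equivalent: yes
V(D1) = 1  (w 0, c 14, <D> = 1)
V(D2) = 1  (w 0, c 12, <D> = 1)
why: all 2 diagrams share one V(q), hence one class
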